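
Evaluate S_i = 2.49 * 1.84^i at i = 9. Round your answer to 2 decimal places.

S_9 = 2.49 * 1.84^9 ≈ 2.49 * 241.7466 ≈ 601.95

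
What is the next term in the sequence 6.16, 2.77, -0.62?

Differences: 2.77 - 6.16 = -3.39
This is an arithmetic sequence with common difference d = -3.39.
Next term = -0.62 + -3.39 = -4.01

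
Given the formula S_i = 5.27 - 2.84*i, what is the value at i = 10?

S_10 = 5.27 + -2.84*10 = 5.27 + -28.4 = -23.13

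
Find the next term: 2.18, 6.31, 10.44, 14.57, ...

Differences: 6.31 - 2.18 = 4.13
This is an arithmetic sequence with common difference d = 4.13.
Next term = 14.57 + 4.13 = 18.7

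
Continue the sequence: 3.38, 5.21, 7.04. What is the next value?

Differences: 5.21 - 3.38 = 1.83
This is an arithmetic sequence with common difference d = 1.83.
Next term = 7.04 + 1.83 = 8.87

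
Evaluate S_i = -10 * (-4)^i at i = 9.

S_9 = -10 * (-4)^9 = -10 * -262144 = 2621440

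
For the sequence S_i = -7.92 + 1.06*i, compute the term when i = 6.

S_6 = -7.92 + 1.06*6 = -7.92 + 6.36 = -1.56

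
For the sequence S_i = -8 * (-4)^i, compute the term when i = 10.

S_10 = -8 * (-4)^10 = -8 * 1048576 = -8388608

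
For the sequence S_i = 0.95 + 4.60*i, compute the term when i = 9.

S_9 = 0.95 + 4.6*9 = 0.95 + 41.4 = 42.35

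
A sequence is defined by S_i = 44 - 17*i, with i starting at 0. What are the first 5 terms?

This is an arithmetic sequence.
i=0: S_0 = 44 + -17*0 = 44
i=1: S_1 = 44 + -17*1 = 27
i=2: S_2 = 44 + -17*2 = 10
i=3: S_3 = 44 + -17*3 = -7
i=4: S_4 = 44 + -17*4 = -24
The first 5 terms are: [44, 27, 10, -7, -24]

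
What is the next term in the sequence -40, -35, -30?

Differences: -35 - -40 = 5
This is an arithmetic sequence with common difference d = 5.
Next term = -30 + 5 = -25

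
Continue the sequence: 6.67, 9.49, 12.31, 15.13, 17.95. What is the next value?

Differences: 9.49 - 6.67 = 2.82
This is an arithmetic sequence with common difference d = 2.82.
Next term = 17.95 + 2.82 = 20.77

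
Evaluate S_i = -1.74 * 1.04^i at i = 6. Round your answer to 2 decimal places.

S_6 = -1.74 * 1.04^6 ≈ -1.74 * 1.2653 ≈ -2.2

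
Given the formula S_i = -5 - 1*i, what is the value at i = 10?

S_10 = -5 + -1*10 = -5 + -10 = -15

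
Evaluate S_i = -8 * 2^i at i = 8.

S_8 = -8 * 2^8 = -8 * 256 = -2048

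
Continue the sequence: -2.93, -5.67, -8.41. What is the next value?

Differences: -5.67 - -2.93 = -2.74
This is an arithmetic sequence with common difference d = -2.74.
Next term = -8.41 + -2.74 = -11.15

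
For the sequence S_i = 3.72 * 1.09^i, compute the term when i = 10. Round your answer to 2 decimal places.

S_10 = 3.72 * 1.09^10 ≈ 3.72 * 2.3674 ≈ 8.81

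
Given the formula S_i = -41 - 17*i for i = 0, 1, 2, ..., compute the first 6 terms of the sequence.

This is an arithmetic sequence.
i=0: S_0 = -41 + -17*0 = -41
i=1: S_1 = -41 + -17*1 = -58
i=2: S_2 = -41 + -17*2 = -75
i=3: S_3 = -41 + -17*3 = -92
i=4: S_4 = -41 + -17*4 = -109
i=5: S_5 = -41 + -17*5 = -126
The first 6 terms are: [-41, -58, -75, -92, -109, -126]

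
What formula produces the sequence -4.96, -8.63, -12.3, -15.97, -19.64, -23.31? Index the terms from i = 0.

Check differences: -8.63 - -4.96 = -3.67
-12.3 - -8.63 = -3.67
Common difference d = -3.67.
First term a = -4.96.
Formula: S_i = -4.96 - 3.67*i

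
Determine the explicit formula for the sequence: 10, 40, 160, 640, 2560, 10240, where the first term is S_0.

Check ratios: 40 / 10 = 4.0
Common ratio r = 4.
First term a = 10.
Formula: S_i = 10 * 4^i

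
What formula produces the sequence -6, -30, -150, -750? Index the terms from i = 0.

Check ratios: -30 / -6 = 5.0
Common ratio r = 5.
First term a = -6.
Formula: S_i = -6 * 5^i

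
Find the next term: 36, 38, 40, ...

Differences: 38 - 36 = 2
This is an arithmetic sequence with common difference d = 2.
Next term = 40 + 2 = 42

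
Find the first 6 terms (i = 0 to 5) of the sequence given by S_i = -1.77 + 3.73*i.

This is an arithmetic sequence.
i=0: S_0 = -1.77 + 3.73*0 = -1.77
i=1: S_1 = -1.77 + 3.73*1 = 1.96
i=2: S_2 = -1.77 + 3.73*2 = 5.69
i=3: S_3 = -1.77 + 3.73*3 = 9.42
i=4: S_4 = -1.77 + 3.73*4 = 13.15
i=5: S_5 = -1.77 + 3.73*5 = 16.88
The first 6 terms are: [-1.77, 1.96, 5.69, 9.42, 13.15, 16.88]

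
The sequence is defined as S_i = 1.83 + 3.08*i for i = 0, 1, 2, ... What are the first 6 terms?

This is an arithmetic sequence.
i=0: S_0 = 1.83 + 3.08*0 = 1.83
i=1: S_1 = 1.83 + 3.08*1 = 4.91
i=2: S_2 = 1.83 + 3.08*2 = 7.99
i=3: S_3 = 1.83 + 3.08*3 = 11.07
i=4: S_4 = 1.83 + 3.08*4 = 14.15
i=5: S_5 = 1.83 + 3.08*5 = 17.23
The first 6 terms are: [1.83, 4.91, 7.99, 11.07, 14.15, 17.23]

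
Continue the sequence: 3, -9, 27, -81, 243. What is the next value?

Ratios: -9 / 3 = -3.0
This is a geometric sequence with common ratio r = -3.
Next term = 243 * -3 = -729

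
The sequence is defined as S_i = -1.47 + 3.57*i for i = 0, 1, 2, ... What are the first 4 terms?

This is an arithmetic sequence.
i=0: S_0 = -1.47 + 3.57*0 = -1.47
i=1: S_1 = -1.47 + 3.57*1 = 2.1
i=2: S_2 = -1.47 + 3.57*2 = 5.67
i=3: S_3 = -1.47 + 3.57*3 = 9.24
The first 4 terms are: [-1.47, 2.1, 5.67, 9.24]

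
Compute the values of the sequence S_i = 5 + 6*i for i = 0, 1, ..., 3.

This is an arithmetic sequence.
i=0: S_0 = 5 + 6*0 = 5
i=1: S_1 = 5 + 6*1 = 11
i=2: S_2 = 5 + 6*2 = 17
i=3: S_3 = 5 + 6*3 = 23
The first 4 terms are: [5, 11, 17, 23]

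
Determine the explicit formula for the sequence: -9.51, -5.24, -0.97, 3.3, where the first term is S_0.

Check differences: -5.24 - -9.51 = 4.27
-0.97 - -5.24 = 4.27
Common difference d = 4.27.
First term a = -9.51.
Formula: S_i = -9.51 + 4.27*i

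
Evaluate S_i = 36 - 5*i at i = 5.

S_5 = 36 + -5*5 = 36 + -25 = 11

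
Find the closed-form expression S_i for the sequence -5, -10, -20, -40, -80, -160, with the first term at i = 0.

Check ratios: -10 / -5 = 2.0
Common ratio r = 2.
First term a = -5.
Formula: S_i = -5 * 2^i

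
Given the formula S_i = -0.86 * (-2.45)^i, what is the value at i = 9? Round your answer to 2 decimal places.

S_9 = -0.86 * (-2.45)^9 ≈ -0.86 * -3180.4953 ≈ 2735.23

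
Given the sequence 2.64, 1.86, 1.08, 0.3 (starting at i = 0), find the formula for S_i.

Check differences: 1.86 - 2.64 = -0.78
1.08 - 1.86 = -0.78
Common difference d = -0.78.
First term a = 2.64.
Formula: S_i = 2.64 - 0.78*i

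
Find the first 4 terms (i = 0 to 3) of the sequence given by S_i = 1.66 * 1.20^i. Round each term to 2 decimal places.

This is a geometric sequence.
i=0: S_0 = 1.66 * 1.2^0 = 1.66
i=1: S_1 = 1.66 * 1.2^1 ≈ 1.99
i=2: S_2 = 1.66 * 1.2^2 ≈ 2.39
i=3: S_3 = 1.66 * 1.2^3 ≈ 2.87
The first 4 terms are: [1.66, 1.99, 2.39, 2.87]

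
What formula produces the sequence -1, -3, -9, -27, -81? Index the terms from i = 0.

Check ratios: -3 / -1 = 3.0
Common ratio r = 3.
First term a = -1.
Formula: S_i = -1 * 3^i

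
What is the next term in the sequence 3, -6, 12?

Ratios: -6 / 3 = -2.0
This is a geometric sequence with common ratio r = -2.
Next term = 12 * -2 = -24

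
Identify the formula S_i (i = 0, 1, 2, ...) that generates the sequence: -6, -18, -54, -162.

Check ratios: -18 / -6 = 3.0
Common ratio r = 3.
First term a = -6.
Formula: S_i = -6 * 3^i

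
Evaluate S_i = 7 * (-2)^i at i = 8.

S_8 = 7 * (-2)^8 = 7 * 256 = 1792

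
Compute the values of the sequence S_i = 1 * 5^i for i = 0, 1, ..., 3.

This is a geometric sequence.
i=0: S_0 = 1 * 5^0 = 1
i=1: S_1 = 1 * 5^1 = 5
i=2: S_2 = 1 * 5^2 = 25
i=3: S_3 = 1 * 5^3 = 125
The first 4 terms are: [1, 5, 25, 125]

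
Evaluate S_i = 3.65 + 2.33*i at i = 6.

S_6 = 3.65 + 2.33*6 = 3.65 + 13.98 = 17.63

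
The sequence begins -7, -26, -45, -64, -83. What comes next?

Differences: -26 - -7 = -19
This is an arithmetic sequence with common difference d = -19.
Next term = -83 + -19 = -102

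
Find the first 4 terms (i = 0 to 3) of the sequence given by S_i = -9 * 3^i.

This is a geometric sequence.
i=0: S_0 = -9 * 3^0 = -9
i=1: S_1 = -9 * 3^1 = -27
i=2: S_2 = -9 * 3^2 = -81
i=3: S_3 = -9 * 3^3 = -243
The first 4 terms are: [-9, -27, -81, -243]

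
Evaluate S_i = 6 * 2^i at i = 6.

S_6 = 6 * 2^6 = 6 * 64 = 384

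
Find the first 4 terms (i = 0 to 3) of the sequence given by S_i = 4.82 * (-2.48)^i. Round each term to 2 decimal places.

This is a geometric sequence.
i=0: S_0 = 4.82 * (-2.48)^0 = 4.82
i=1: S_1 = 4.82 * (-2.48)^1 ≈ -11.95
i=2: S_2 = 4.82 * (-2.48)^2 ≈ 29.64
i=3: S_3 = 4.82 * (-2.48)^3 ≈ -73.52
The first 4 terms are: [4.82, -11.95, 29.64, -73.52]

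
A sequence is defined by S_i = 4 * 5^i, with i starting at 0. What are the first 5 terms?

This is a geometric sequence.
i=0: S_0 = 4 * 5^0 = 4
i=1: S_1 = 4 * 5^1 = 20
i=2: S_2 = 4 * 5^2 = 100
i=3: S_3 = 4 * 5^3 = 500
i=4: S_4 = 4 * 5^4 = 2500
The first 5 terms are: [4, 20, 100, 500, 2500]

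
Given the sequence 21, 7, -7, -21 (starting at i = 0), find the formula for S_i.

Check differences: 7 - 21 = -14
-7 - 7 = -14
Common difference d = -14.
First term a = 21.
Formula: S_i = 21 - 14*i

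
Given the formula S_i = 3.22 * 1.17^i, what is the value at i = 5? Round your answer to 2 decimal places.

S_5 = 3.22 * 1.17^5 ≈ 3.22 * 2.1924 ≈ 7.06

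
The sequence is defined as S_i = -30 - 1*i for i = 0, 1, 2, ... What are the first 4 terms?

This is an arithmetic sequence.
i=0: S_0 = -30 + -1*0 = -30
i=1: S_1 = -30 + -1*1 = -31
i=2: S_2 = -30 + -1*2 = -32
i=3: S_3 = -30 + -1*3 = -33
The first 4 terms are: [-30, -31, -32, -33]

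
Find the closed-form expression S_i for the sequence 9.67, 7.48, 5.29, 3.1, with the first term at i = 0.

Check differences: 7.48 - 9.67 = -2.19
5.29 - 7.48 = -2.19
Common difference d = -2.19.
First term a = 9.67.
Formula: S_i = 9.67 - 2.19*i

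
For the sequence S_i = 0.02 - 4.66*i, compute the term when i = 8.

S_8 = 0.02 + -4.66*8 = 0.02 + -37.28 = -37.26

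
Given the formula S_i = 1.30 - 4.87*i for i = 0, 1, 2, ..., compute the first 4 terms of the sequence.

This is an arithmetic sequence.
i=0: S_0 = 1.3 + -4.87*0 = 1.3
i=1: S_1 = 1.3 + -4.87*1 = -3.57
i=2: S_2 = 1.3 + -4.87*2 = -8.44
i=3: S_3 = 1.3 + -4.87*3 = -13.31
The first 4 terms are: [1.3, -3.57, -8.44, -13.31]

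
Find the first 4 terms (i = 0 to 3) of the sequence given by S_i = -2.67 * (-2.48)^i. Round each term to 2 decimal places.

This is a geometric sequence.
i=0: S_0 = -2.67 * (-2.48)^0 = -2.67
i=1: S_1 = -2.67 * (-2.48)^1 ≈ 6.62
i=2: S_2 = -2.67 * (-2.48)^2 ≈ -16.42
i=3: S_3 = -2.67 * (-2.48)^3 ≈ 40.73
The first 4 terms are: [-2.67, 6.62, -16.42, 40.73]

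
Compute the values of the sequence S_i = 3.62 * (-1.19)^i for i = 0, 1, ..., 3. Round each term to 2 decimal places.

This is a geometric sequence.
i=0: S_0 = 3.62 * (-1.19)^0 = 3.62
i=1: S_1 = 3.62 * (-1.19)^1 ≈ -4.31
i=2: S_2 = 3.62 * (-1.19)^2 ≈ 5.13
i=3: S_3 = 3.62 * (-1.19)^3 ≈ -6.1
The first 4 terms are: [3.62, -4.31, 5.13, -6.1]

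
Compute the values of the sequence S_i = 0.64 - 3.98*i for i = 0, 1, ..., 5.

This is an arithmetic sequence.
i=0: S_0 = 0.64 + -3.98*0 = 0.64
i=1: S_1 = 0.64 + -3.98*1 = -3.34
i=2: S_2 = 0.64 + -3.98*2 = -7.32
i=3: S_3 = 0.64 + -3.98*3 = -11.3
i=4: S_4 = 0.64 + -3.98*4 = -15.28
i=5: S_5 = 0.64 + -3.98*5 = -19.26
The first 6 terms are: [0.64, -3.34, -7.32, -11.3, -15.28, -19.26]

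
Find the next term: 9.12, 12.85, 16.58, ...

Differences: 12.85 - 9.12 = 3.73
This is an arithmetic sequence with common difference d = 3.73.
Next term = 16.58 + 3.73 = 20.31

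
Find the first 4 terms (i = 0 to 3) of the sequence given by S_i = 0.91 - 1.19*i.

This is an arithmetic sequence.
i=0: S_0 = 0.91 + -1.19*0 = 0.91
i=1: S_1 = 0.91 + -1.19*1 = -0.28
i=2: S_2 = 0.91 + -1.19*2 = -1.47
i=3: S_3 = 0.91 + -1.19*3 = -2.66
The first 4 terms are: [0.91, -0.28, -1.47, -2.66]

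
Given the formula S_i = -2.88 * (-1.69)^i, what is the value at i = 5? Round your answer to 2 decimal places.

S_5 = -2.88 * (-1.69)^5 ≈ -2.88 * -13.7858 ≈ 39.7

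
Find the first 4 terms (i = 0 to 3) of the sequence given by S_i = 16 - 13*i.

This is an arithmetic sequence.
i=0: S_0 = 16 + -13*0 = 16
i=1: S_1 = 16 + -13*1 = 3
i=2: S_2 = 16 + -13*2 = -10
i=3: S_3 = 16 + -13*3 = -23
The first 4 terms are: [16, 3, -10, -23]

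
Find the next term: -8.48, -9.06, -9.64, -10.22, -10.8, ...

Differences: -9.06 - -8.48 = -0.58
This is an arithmetic sequence with common difference d = -0.58.
Next term = -10.8 + -0.58 = -11.38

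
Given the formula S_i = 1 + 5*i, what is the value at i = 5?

S_5 = 1 + 5*5 = 1 + 25 = 26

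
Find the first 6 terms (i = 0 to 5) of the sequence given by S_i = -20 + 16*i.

This is an arithmetic sequence.
i=0: S_0 = -20 + 16*0 = -20
i=1: S_1 = -20 + 16*1 = -4
i=2: S_2 = -20 + 16*2 = 12
i=3: S_3 = -20 + 16*3 = 28
i=4: S_4 = -20 + 16*4 = 44
i=5: S_5 = -20 + 16*5 = 60
The first 6 terms are: [-20, -4, 12, 28, 44, 60]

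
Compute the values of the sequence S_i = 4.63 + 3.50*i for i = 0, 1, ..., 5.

This is an arithmetic sequence.
i=0: S_0 = 4.63 + 3.5*0 = 4.63
i=1: S_1 = 4.63 + 3.5*1 = 8.13
i=2: S_2 = 4.63 + 3.5*2 = 11.63
i=3: S_3 = 4.63 + 3.5*3 = 15.13
i=4: S_4 = 4.63 + 3.5*4 = 18.63
i=5: S_5 = 4.63 + 3.5*5 = 22.13
The first 6 terms are: [4.63, 8.13, 11.63, 15.13, 18.63, 22.13]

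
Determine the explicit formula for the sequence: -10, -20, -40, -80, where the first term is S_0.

Check ratios: -20 / -10 = 2.0
Common ratio r = 2.
First term a = -10.
Formula: S_i = -10 * 2^i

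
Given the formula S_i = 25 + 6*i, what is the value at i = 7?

S_7 = 25 + 6*7 = 25 + 42 = 67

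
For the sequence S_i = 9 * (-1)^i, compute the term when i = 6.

S_6 = 9 * (-1)^6 = 9 * 1 = 9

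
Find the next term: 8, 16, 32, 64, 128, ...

Ratios: 16 / 8 = 2.0
This is a geometric sequence with common ratio r = 2.
Next term = 128 * 2 = 256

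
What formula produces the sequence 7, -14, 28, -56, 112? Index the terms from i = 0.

Check ratios: -14 / 7 = -2.0
Common ratio r = -2.
First term a = 7.
Formula: S_i = 7 * (-2)^i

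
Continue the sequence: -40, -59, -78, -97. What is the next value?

Differences: -59 - -40 = -19
This is an arithmetic sequence with common difference d = -19.
Next term = -97 + -19 = -116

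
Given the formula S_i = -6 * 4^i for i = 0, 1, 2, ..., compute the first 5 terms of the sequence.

This is a geometric sequence.
i=0: S_0 = -6 * 4^0 = -6
i=1: S_1 = -6 * 4^1 = -24
i=2: S_2 = -6 * 4^2 = -96
i=3: S_3 = -6 * 4^3 = -384
i=4: S_4 = -6 * 4^4 = -1536
The first 5 terms are: [-6, -24, -96, -384, -1536]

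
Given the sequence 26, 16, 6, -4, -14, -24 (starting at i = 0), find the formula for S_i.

Check differences: 16 - 26 = -10
6 - 16 = -10
Common difference d = -10.
First term a = 26.
Formula: S_i = 26 - 10*i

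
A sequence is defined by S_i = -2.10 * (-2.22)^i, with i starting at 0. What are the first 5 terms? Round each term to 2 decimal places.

This is a geometric sequence.
i=0: S_0 = -2.1 * (-2.22)^0 = -2.1
i=1: S_1 = -2.1 * (-2.22)^1 ≈ 4.66
i=2: S_2 = -2.1 * (-2.22)^2 ≈ -10.35
i=3: S_3 = -2.1 * (-2.22)^3 ≈ 22.98
i=4: S_4 = -2.1 * (-2.22)^4 ≈ -51.01
The first 5 terms are: [-2.1, 4.66, -10.35, 22.98, -51.01]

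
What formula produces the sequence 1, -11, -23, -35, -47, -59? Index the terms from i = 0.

Check differences: -11 - 1 = -12
-23 - -11 = -12
Common difference d = -12.
First term a = 1.
Formula: S_i = 1 - 12*i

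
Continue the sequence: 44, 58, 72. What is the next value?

Differences: 58 - 44 = 14
This is an arithmetic sequence with common difference d = 14.
Next term = 72 + 14 = 86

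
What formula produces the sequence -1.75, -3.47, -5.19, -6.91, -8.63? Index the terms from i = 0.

Check differences: -3.47 - -1.75 = -1.72
-5.19 - -3.47 = -1.72
Common difference d = -1.72.
First term a = -1.75.
Formula: S_i = -1.75 - 1.72*i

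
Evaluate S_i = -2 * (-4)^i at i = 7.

S_7 = -2 * (-4)^7 = -2 * -16384 = 32768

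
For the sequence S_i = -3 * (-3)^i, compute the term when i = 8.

S_8 = -3 * (-3)^8 = -3 * 6561 = -19683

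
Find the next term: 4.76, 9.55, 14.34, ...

Differences: 9.55 - 4.76 = 4.79
This is an arithmetic sequence with common difference d = 4.79.
Next term = 14.34 + 4.79 = 19.13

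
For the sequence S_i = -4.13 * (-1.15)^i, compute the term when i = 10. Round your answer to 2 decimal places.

S_10 = -4.13 * (-1.15)^10 ≈ -4.13 * 4.0456 ≈ -16.71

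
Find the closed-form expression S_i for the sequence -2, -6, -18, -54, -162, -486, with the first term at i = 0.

Check ratios: -6 / -2 = 3.0
Common ratio r = 3.
First term a = -2.
Formula: S_i = -2 * 3^i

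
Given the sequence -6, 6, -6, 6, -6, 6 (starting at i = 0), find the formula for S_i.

Check ratios: 6 / -6 = -1.0
Common ratio r = -1.
First term a = -6.
Formula: S_i = -6 * (-1)^i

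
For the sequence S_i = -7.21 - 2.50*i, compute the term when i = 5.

S_5 = -7.21 + -2.5*5 = -7.21 + -12.5 = -19.71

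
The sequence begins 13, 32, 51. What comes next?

Differences: 32 - 13 = 19
This is an arithmetic sequence with common difference d = 19.
Next term = 51 + 19 = 70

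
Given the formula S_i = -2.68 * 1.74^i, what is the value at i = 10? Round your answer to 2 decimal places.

S_10 = -2.68 * 1.74^10 ≈ -2.68 * 254.3856 ≈ -681.75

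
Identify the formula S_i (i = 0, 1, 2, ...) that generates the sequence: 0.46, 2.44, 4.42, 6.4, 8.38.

Check differences: 2.44 - 0.46 = 1.98
4.42 - 2.44 = 1.98
Common difference d = 1.98.
First term a = 0.46.
Formula: S_i = 0.46 + 1.98*i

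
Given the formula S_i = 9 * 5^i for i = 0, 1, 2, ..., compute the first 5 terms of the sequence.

This is a geometric sequence.
i=0: S_0 = 9 * 5^0 = 9
i=1: S_1 = 9 * 5^1 = 45
i=2: S_2 = 9 * 5^2 = 225
i=3: S_3 = 9 * 5^3 = 1125
i=4: S_4 = 9 * 5^4 = 5625
The first 5 terms are: [9, 45, 225, 1125, 5625]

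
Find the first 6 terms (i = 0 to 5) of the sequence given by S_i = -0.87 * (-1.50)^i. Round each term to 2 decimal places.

This is a geometric sequence.
i=0: S_0 = -0.87 * (-1.5)^0 = -0.87
i=1: S_1 = -0.87 * (-1.5)^1 ≈ 1.31
i=2: S_2 = -0.87 * (-1.5)^2 ≈ -1.96
i=3: S_3 = -0.87 * (-1.5)^3 ≈ 2.94
i=4: S_4 = -0.87 * (-1.5)^4 ≈ -4.4
i=5: S_5 = -0.87 * (-1.5)^5 ≈ 6.61
The first 6 terms are: [-0.87, 1.31, -1.96, 2.94, -4.4, 6.61]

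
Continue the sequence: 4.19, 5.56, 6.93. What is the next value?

Differences: 5.56 - 4.19 = 1.37
This is an arithmetic sequence with common difference d = 1.37.
Next term = 6.93 + 1.37 = 8.3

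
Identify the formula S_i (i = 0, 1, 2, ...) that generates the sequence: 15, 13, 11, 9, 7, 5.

Check differences: 13 - 15 = -2
11 - 13 = -2
Common difference d = -2.
First term a = 15.
Formula: S_i = 15 - 2*i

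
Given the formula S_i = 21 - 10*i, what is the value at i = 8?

S_8 = 21 + -10*8 = 21 + -80 = -59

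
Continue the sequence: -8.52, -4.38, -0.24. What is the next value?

Differences: -4.38 - -8.52 = 4.14
This is an arithmetic sequence with common difference d = 4.14.
Next term = -0.24 + 4.14 = 3.9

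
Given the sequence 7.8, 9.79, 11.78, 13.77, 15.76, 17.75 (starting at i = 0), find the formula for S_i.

Check differences: 9.79 - 7.8 = 1.99
11.78 - 9.79 = 1.99
Common difference d = 1.99.
First term a = 7.8.
Formula: S_i = 7.80 + 1.99*i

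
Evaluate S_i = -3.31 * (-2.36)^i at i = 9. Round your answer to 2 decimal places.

S_9 = -3.31 * (-2.36)^9 ≈ -3.31 * -2270.9524 ≈ 7516.85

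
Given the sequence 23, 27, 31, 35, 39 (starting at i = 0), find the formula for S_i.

Check differences: 27 - 23 = 4
31 - 27 = 4
Common difference d = 4.
First term a = 23.
Formula: S_i = 23 + 4*i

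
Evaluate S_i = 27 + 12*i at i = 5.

S_5 = 27 + 12*5 = 27 + 60 = 87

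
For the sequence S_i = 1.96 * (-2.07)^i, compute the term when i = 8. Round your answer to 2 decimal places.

S_8 = 1.96 * (-2.07)^8 ≈ 1.96 * 337.1031 ≈ 660.72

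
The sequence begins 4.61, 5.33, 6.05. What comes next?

Differences: 5.33 - 4.61 = 0.72
This is an arithmetic sequence with common difference d = 0.72.
Next term = 6.05 + 0.72 = 6.77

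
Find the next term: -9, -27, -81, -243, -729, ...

Ratios: -27 / -9 = 3.0
This is a geometric sequence with common ratio r = 3.
Next term = -729 * 3 = -2187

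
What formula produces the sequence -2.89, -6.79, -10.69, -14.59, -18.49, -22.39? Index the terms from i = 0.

Check differences: -6.79 - -2.89 = -3.9
-10.69 - -6.79 = -3.9
Common difference d = -3.9.
First term a = -2.89.
Formula: S_i = -2.89 - 3.90*i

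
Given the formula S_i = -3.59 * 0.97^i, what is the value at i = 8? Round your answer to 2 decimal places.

S_8 = -3.59 * 0.97^8 ≈ -3.59 * 0.7837 ≈ -2.81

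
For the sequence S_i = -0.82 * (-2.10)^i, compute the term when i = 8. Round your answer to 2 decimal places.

S_8 = -0.82 * (-2.1)^8 ≈ -0.82 * 378.2286 ≈ -310.15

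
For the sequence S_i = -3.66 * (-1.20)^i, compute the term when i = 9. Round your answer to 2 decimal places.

S_9 = -3.66 * (-1.2)^9 ≈ -3.66 * -5.1598 ≈ 18.88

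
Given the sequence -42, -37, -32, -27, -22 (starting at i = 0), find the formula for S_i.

Check differences: -37 - -42 = 5
-32 - -37 = 5
Common difference d = 5.
First term a = -42.
Formula: S_i = -42 + 5*i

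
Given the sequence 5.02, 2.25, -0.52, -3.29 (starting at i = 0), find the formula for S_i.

Check differences: 2.25 - 5.02 = -2.77
-0.52 - 2.25 = -2.77
Common difference d = -2.77.
First term a = 5.02.
Formula: S_i = 5.02 - 2.77*i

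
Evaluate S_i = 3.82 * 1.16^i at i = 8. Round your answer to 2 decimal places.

S_8 = 3.82 * 1.16^8 ≈ 3.82 * 3.2784 ≈ 12.52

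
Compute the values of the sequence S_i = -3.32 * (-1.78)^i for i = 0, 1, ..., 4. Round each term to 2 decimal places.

This is a geometric sequence.
i=0: S_0 = -3.32 * (-1.78)^0 = -3.32
i=1: S_1 = -3.32 * (-1.78)^1 ≈ 5.91
i=2: S_2 = -3.32 * (-1.78)^2 ≈ -10.52
i=3: S_3 = -3.32 * (-1.78)^3 ≈ 18.72
i=4: S_4 = -3.32 * (-1.78)^4 ≈ -33.33
The first 5 terms are: [-3.32, 5.91, -10.52, 18.72, -33.33]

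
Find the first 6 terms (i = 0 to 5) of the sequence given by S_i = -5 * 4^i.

This is a geometric sequence.
i=0: S_0 = -5 * 4^0 = -5
i=1: S_1 = -5 * 4^1 = -20
i=2: S_2 = -5 * 4^2 = -80
i=3: S_3 = -5 * 4^3 = -320
i=4: S_4 = -5 * 4^4 = -1280
i=5: S_5 = -5 * 4^5 = -5120
The first 6 terms are: [-5, -20, -80, -320, -1280, -5120]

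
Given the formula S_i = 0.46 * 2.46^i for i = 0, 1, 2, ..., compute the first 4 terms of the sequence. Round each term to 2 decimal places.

This is a geometric sequence.
i=0: S_0 = 0.46 * 2.46^0 = 0.46
i=1: S_1 = 0.46 * 2.46^1 ≈ 1.13
i=2: S_2 = 0.46 * 2.46^2 ≈ 2.78
i=3: S_3 = 0.46 * 2.46^3 ≈ 6.85
The first 4 terms are: [0.46, 1.13, 2.78, 6.85]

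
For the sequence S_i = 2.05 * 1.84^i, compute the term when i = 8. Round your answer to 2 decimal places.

S_8 = 2.05 * 1.84^8 ≈ 2.05 * 131.384 ≈ 269.34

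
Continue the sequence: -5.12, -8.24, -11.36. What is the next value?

Differences: -8.24 - -5.12 = -3.12
This is an arithmetic sequence with common difference d = -3.12.
Next term = -11.36 + -3.12 = -14.48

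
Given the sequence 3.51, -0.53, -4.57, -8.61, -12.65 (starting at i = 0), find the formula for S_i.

Check differences: -0.53 - 3.51 = -4.04
-4.57 - -0.53 = -4.04
Common difference d = -4.04.
First term a = 3.51.
Formula: S_i = 3.51 - 4.04*i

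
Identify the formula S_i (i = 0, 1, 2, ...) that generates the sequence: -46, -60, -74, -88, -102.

Check differences: -60 - -46 = -14
-74 - -60 = -14
Common difference d = -14.
First term a = -46.
Formula: S_i = -46 - 14*i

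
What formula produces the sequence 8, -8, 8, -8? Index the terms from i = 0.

Check ratios: -8 / 8 = -1.0
Common ratio r = -1.
First term a = 8.
Formula: S_i = 8 * (-1)^i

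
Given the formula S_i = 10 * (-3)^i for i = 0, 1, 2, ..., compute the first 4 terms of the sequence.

This is a geometric sequence.
i=0: S_0 = 10 * (-3)^0 = 10
i=1: S_1 = 10 * (-3)^1 = -30
i=2: S_2 = 10 * (-3)^2 = 90
i=3: S_3 = 10 * (-3)^3 = -270
The first 4 terms are: [10, -30, 90, -270]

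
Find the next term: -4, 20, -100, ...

Ratios: 20 / -4 = -5.0
This is a geometric sequence with common ratio r = -5.
Next term = -100 * -5 = 500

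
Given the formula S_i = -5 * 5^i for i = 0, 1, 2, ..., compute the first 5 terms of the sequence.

This is a geometric sequence.
i=0: S_0 = -5 * 5^0 = -5
i=1: S_1 = -5 * 5^1 = -25
i=2: S_2 = -5 * 5^2 = -125
i=3: S_3 = -5 * 5^3 = -625
i=4: S_4 = -5 * 5^4 = -3125
The first 5 terms are: [-5, -25, -125, -625, -3125]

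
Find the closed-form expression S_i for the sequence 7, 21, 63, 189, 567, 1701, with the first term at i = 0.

Check ratios: 21 / 7 = 3.0
Common ratio r = 3.
First term a = 7.
Formula: S_i = 7 * 3^i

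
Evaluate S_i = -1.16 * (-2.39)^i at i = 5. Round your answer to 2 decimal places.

S_5 = -1.16 * (-2.39)^5 ≈ -1.16 * -77.9811 ≈ 90.46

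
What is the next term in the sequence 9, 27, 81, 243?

Ratios: 27 / 9 = 3.0
This is a geometric sequence with common ratio r = 3.
Next term = 243 * 3 = 729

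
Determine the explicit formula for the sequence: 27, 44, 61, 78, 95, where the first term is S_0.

Check differences: 44 - 27 = 17
61 - 44 = 17
Common difference d = 17.
First term a = 27.
Formula: S_i = 27 + 17*i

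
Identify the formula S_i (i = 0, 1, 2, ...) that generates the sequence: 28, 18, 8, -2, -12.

Check differences: 18 - 28 = -10
8 - 18 = -10
Common difference d = -10.
First term a = 28.
Formula: S_i = 28 - 10*i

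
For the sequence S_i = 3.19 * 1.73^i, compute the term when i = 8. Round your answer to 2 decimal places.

S_8 = 3.19 * 1.73^8 ≈ 3.19 * 80.2359 ≈ 255.95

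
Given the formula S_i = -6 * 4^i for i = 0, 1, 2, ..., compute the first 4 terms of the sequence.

This is a geometric sequence.
i=0: S_0 = -6 * 4^0 = -6
i=1: S_1 = -6 * 4^1 = -24
i=2: S_2 = -6 * 4^2 = -96
i=3: S_3 = -6 * 4^3 = -384
The first 4 terms are: [-6, -24, -96, -384]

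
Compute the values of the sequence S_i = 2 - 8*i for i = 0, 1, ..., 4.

This is an arithmetic sequence.
i=0: S_0 = 2 + -8*0 = 2
i=1: S_1 = 2 + -8*1 = -6
i=2: S_2 = 2 + -8*2 = -14
i=3: S_3 = 2 + -8*3 = -22
i=4: S_4 = 2 + -8*4 = -30
The first 5 terms are: [2, -6, -14, -22, -30]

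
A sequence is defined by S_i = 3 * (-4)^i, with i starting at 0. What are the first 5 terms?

This is a geometric sequence.
i=0: S_0 = 3 * (-4)^0 = 3
i=1: S_1 = 3 * (-4)^1 = -12
i=2: S_2 = 3 * (-4)^2 = 48
i=3: S_3 = 3 * (-4)^3 = -192
i=4: S_4 = 3 * (-4)^4 = 768
The first 5 terms are: [3, -12, 48, -192, 768]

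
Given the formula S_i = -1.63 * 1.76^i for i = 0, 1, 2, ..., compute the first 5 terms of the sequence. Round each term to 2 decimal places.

This is a geometric sequence.
i=0: S_0 = -1.63 * 1.76^0 = -1.63
i=1: S_1 = -1.63 * 1.76^1 ≈ -2.87
i=2: S_2 = -1.63 * 1.76^2 ≈ -5.05
i=3: S_3 = -1.63 * 1.76^3 ≈ -8.89
i=4: S_4 = -1.63 * 1.76^4 ≈ -15.64
The first 5 terms are: [-1.63, -2.87, -5.05, -8.89, -15.64]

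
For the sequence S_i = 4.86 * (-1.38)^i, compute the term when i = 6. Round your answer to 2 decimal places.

S_6 = 4.86 * (-1.38)^6 ≈ 4.86 * 6.9068 ≈ 33.57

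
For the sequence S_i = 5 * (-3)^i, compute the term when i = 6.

S_6 = 5 * (-3)^6 = 5 * 729 = 3645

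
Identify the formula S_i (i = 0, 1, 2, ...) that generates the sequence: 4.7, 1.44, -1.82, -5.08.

Check differences: 1.44 - 4.7 = -3.26
-1.82 - 1.44 = -3.26
Common difference d = -3.26.
First term a = 4.7.
Formula: S_i = 4.70 - 3.26*i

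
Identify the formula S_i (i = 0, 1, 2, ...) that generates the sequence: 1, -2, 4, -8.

Check ratios: -2 / 1 = -2.0
Common ratio r = -2.
First term a = 1.
Formula: S_i = 1 * (-2)^i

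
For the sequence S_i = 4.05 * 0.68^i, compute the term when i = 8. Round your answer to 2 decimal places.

S_8 = 4.05 * 0.68^8 ≈ 4.05 * 0.0457 ≈ 0.19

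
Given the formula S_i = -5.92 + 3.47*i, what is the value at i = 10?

S_10 = -5.92 + 3.47*10 = -5.92 + 34.7 = 28.78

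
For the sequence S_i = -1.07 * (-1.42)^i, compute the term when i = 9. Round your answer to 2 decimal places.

S_9 = -1.07 * (-1.42)^9 ≈ -1.07 * -23.4744 ≈ 25.12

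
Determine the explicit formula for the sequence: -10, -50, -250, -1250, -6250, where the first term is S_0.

Check ratios: -50 / -10 = 5.0
Common ratio r = 5.
First term a = -10.
Formula: S_i = -10 * 5^i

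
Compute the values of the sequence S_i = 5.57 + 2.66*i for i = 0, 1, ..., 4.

This is an arithmetic sequence.
i=0: S_0 = 5.57 + 2.66*0 = 5.57
i=1: S_1 = 5.57 + 2.66*1 = 8.23
i=2: S_2 = 5.57 + 2.66*2 = 10.89
i=3: S_3 = 5.57 + 2.66*3 = 13.55
i=4: S_4 = 5.57 + 2.66*4 = 16.21
The first 5 terms are: [5.57, 8.23, 10.89, 13.55, 16.21]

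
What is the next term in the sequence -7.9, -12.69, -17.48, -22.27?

Differences: -12.69 - -7.9 = -4.79
This is an arithmetic sequence with common difference d = -4.79.
Next term = -22.27 + -4.79 = -27.06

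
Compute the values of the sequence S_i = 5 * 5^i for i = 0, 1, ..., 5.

This is a geometric sequence.
i=0: S_0 = 5 * 5^0 = 5
i=1: S_1 = 5 * 5^1 = 25
i=2: S_2 = 5 * 5^2 = 125
i=3: S_3 = 5 * 5^3 = 625
i=4: S_4 = 5 * 5^4 = 3125
i=5: S_5 = 5 * 5^5 = 15625
The first 6 terms are: [5, 25, 125, 625, 3125, 15625]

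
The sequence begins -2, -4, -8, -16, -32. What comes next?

Ratios: -4 / -2 = 2.0
This is a geometric sequence with common ratio r = 2.
Next term = -32 * 2 = -64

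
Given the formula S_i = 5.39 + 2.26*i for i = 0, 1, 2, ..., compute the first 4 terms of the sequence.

This is an arithmetic sequence.
i=0: S_0 = 5.39 + 2.26*0 = 5.39
i=1: S_1 = 5.39 + 2.26*1 = 7.65
i=2: S_2 = 5.39 + 2.26*2 = 9.91
i=3: S_3 = 5.39 + 2.26*3 = 12.17
The first 4 terms are: [5.39, 7.65, 9.91, 12.17]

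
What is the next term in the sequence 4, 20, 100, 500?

Ratios: 20 / 4 = 5.0
This is a geometric sequence with common ratio r = 5.
Next term = 500 * 5 = 2500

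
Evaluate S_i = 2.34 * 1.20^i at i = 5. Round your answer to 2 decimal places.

S_5 = 2.34 * 1.2^5 ≈ 2.34 * 2.4883 ≈ 5.82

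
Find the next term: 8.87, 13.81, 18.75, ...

Differences: 13.81 - 8.87 = 4.94
This is an arithmetic sequence with common difference d = 4.94.
Next term = 18.75 + 4.94 = 23.69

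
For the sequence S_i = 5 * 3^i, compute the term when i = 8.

S_8 = 5 * 3^8 = 5 * 6561 = 32805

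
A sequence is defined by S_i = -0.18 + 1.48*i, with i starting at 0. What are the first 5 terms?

This is an arithmetic sequence.
i=0: S_0 = -0.18 + 1.48*0 = -0.18
i=1: S_1 = -0.18 + 1.48*1 = 1.3
i=2: S_2 = -0.18 + 1.48*2 = 2.78
i=3: S_3 = -0.18 + 1.48*3 = 4.26
i=4: S_4 = -0.18 + 1.48*4 = 5.74
The first 5 terms are: [-0.18, 1.3, 2.78, 4.26, 5.74]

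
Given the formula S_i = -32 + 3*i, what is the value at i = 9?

S_9 = -32 + 3*9 = -32 + 27 = -5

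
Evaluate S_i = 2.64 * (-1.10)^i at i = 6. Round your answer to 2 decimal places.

S_6 = 2.64 * (-1.1)^6 ≈ 2.64 * 1.7716 ≈ 4.68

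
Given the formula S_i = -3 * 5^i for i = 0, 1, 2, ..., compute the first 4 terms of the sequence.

This is a geometric sequence.
i=0: S_0 = -3 * 5^0 = -3
i=1: S_1 = -3 * 5^1 = -15
i=2: S_2 = -3 * 5^2 = -75
i=3: S_3 = -3 * 5^3 = -375
The first 4 terms are: [-3, -15, -75, -375]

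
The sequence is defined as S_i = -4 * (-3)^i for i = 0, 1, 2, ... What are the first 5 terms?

This is a geometric sequence.
i=0: S_0 = -4 * (-3)^0 = -4
i=1: S_1 = -4 * (-3)^1 = 12
i=2: S_2 = -4 * (-3)^2 = -36
i=3: S_3 = -4 * (-3)^3 = 108
i=4: S_4 = -4 * (-3)^4 = -324
The first 5 terms are: [-4, 12, -36, 108, -324]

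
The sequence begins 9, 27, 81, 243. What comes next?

Ratios: 27 / 9 = 3.0
This is a geometric sequence with common ratio r = 3.
Next term = 243 * 3 = 729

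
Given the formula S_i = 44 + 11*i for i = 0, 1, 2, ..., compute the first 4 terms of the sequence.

This is an arithmetic sequence.
i=0: S_0 = 44 + 11*0 = 44
i=1: S_1 = 44 + 11*1 = 55
i=2: S_2 = 44 + 11*2 = 66
i=3: S_3 = 44 + 11*3 = 77
The first 4 terms are: [44, 55, 66, 77]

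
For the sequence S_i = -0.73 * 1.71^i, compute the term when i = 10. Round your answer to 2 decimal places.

S_10 = -0.73 * 1.71^10 ≈ -0.73 * 213.7771 ≈ -156.06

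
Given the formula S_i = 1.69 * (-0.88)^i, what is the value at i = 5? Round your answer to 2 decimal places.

S_5 = 1.69 * (-0.88)^5 ≈ 1.69 * -0.5277 ≈ -0.89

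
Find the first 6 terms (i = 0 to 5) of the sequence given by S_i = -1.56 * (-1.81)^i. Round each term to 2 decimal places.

This is a geometric sequence.
i=0: S_0 = -1.56 * (-1.81)^0 = -1.56
i=1: S_1 = -1.56 * (-1.81)^1 ≈ 2.82
i=2: S_2 = -1.56 * (-1.81)^2 ≈ -5.11
i=3: S_3 = -1.56 * (-1.81)^3 ≈ 9.25
i=4: S_4 = -1.56 * (-1.81)^4 ≈ -16.74
i=5: S_5 = -1.56 * (-1.81)^5 ≈ 30.31
The first 6 terms are: [-1.56, 2.82, -5.11, 9.25, -16.74, 30.31]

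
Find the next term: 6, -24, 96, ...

Ratios: -24 / 6 = -4.0
This is a geometric sequence with common ratio r = -4.
Next term = 96 * -4 = -384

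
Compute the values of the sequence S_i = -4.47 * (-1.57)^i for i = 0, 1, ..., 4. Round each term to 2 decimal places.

This is a geometric sequence.
i=0: S_0 = -4.47 * (-1.57)^0 = -4.47
i=1: S_1 = -4.47 * (-1.57)^1 ≈ 7.02
i=2: S_2 = -4.47 * (-1.57)^2 ≈ -11.02
i=3: S_3 = -4.47 * (-1.57)^3 ≈ 17.3
i=4: S_4 = -4.47 * (-1.57)^4 ≈ -27.16
The first 5 terms are: [-4.47, 7.02, -11.02, 17.3, -27.16]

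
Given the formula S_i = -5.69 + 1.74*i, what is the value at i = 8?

S_8 = -5.69 + 1.74*8 = -5.69 + 13.92 = 8.23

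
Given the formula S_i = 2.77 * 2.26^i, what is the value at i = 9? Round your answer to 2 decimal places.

S_9 = 2.77 * 2.26^9 ≈ 2.77 * 1538.0695 ≈ 4260.45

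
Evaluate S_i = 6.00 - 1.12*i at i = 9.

S_9 = 6.0 + -1.12*9 = 6.0 + -10.08 = -4.08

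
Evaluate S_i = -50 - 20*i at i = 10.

S_10 = -50 + -20*10 = -50 + -200 = -250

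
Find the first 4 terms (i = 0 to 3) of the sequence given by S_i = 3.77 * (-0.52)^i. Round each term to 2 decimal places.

This is a geometric sequence.
i=0: S_0 = 3.77 * (-0.52)^0 = 3.77
i=1: S_1 = 3.77 * (-0.52)^1 ≈ -1.96
i=2: S_2 = 3.77 * (-0.52)^2 ≈ 1.02
i=3: S_3 = 3.77 * (-0.52)^3 ≈ -0.53
The first 4 terms are: [3.77, -1.96, 1.02, -0.53]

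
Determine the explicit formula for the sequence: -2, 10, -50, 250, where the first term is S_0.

Check ratios: 10 / -2 = -5.0
Common ratio r = -5.
First term a = -2.
Formula: S_i = -2 * (-5)^i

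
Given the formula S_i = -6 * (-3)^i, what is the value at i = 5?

S_5 = -6 * (-3)^5 = -6 * -243 = 1458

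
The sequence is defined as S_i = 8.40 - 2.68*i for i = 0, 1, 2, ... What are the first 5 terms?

This is an arithmetic sequence.
i=0: S_0 = 8.4 + -2.68*0 = 8.4
i=1: S_1 = 8.4 + -2.68*1 = 5.72
i=2: S_2 = 8.4 + -2.68*2 = 3.04
i=3: S_3 = 8.4 + -2.68*3 = 0.36
i=4: S_4 = 8.4 + -2.68*4 = -2.32
The first 5 terms are: [8.4, 5.72, 3.04, 0.36, -2.32]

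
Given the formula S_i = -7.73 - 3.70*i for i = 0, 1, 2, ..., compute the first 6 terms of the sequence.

This is an arithmetic sequence.
i=0: S_0 = -7.73 + -3.7*0 = -7.73
i=1: S_1 = -7.73 + -3.7*1 = -11.43
i=2: S_2 = -7.73 + -3.7*2 = -15.13
i=3: S_3 = -7.73 + -3.7*3 = -18.83
i=4: S_4 = -7.73 + -3.7*4 = -22.53
i=5: S_5 = -7.73 + -3.7*5 = -26.23
The first 6 terms are: [-7.73, -11.43, -15.13, -18.83, -22.53, -26.23]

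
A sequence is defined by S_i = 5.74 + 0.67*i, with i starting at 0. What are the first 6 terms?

This is an arithmetic sequence.
i=0: S_0 = 5.74 + 0.67*0 = 5.74
i=1: S_1 = 5.74 + 0.67*1 = 6.41
i=2: S_2 = 5.74 + 0.67*2 = 7.08
i=3: S_3 = 5.74 + 0.67*3 = 7.75
i=4: S_4 = 5.74 + 0.67*4 = 8.42
i=5: S_5 = 5.74 + 0.67*5 = 9.09
The first 6 terms are: [5.74, 6.41, 7.08, 7.75, 8.42, 9.09]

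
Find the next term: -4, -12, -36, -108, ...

Ratios: -12 / -4 = 3.0
This is a geometric sequence with common ratio r = 3.
Next term = -108 * 3 = -324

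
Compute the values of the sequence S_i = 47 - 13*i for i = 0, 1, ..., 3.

This is an arithmetic sequence.
i=0: S_0 = 47 + -13*0 = 47
i=1: S_1 = 47 + -13*1 = 34
i=2: S_2 = 47 + -13*2 = 21
i=3: S_3 = 47 + -13*3 = 8
The first 4 terms are: [47, 34, 21, 8]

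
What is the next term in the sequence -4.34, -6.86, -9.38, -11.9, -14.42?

Differences: -6.86 - -4.34 = -2.52
This is an arithmetic sequence with common difference d = -2.52.
Next term = -14.42 + -2.52 = -16.94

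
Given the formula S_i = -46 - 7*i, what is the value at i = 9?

S_9 = -46 + -7*9 = -46 + -63 = -109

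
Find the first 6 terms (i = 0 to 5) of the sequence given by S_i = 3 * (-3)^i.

This is a geometric sequence.
i=0: S_0 = 3 * (-3)^0 = 3
i=1: S_1 = 3 * (-3)^1 = -9
i=2: S_2 = 3 * (-3)^2 = 27
i=3: S_3 = 3 * (-3)^3 = -81
i=4: S_4 = 3 * (-3)^4 = 243
i=5: S_5 = 3 * (-3)^5 = -729
The first 6 terms are: [3, -9, 27, -81, 243, -729]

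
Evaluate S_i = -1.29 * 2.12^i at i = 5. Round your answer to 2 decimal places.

S_5 = -1.29 * 2.12^5 ≈ -1.29 * 42.8232 ≈ -55.24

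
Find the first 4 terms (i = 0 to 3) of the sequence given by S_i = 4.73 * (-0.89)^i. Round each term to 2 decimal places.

This is a geometric sequence.
i=0: S_0 = 4.73 * (-0.89)^0 = 4.73
i=1: S_1 = 4.73 * (-0.89)^1 ≈ -4.21
i=2: S_2 = 4.73 * (-0.89)^2 ≈ 3.75
i=3: S_3 = 4.73 * (-0.89)^3 ≈ -3.33
The first 4 terms are: [4.73, -4.21, 3.75, -3.33]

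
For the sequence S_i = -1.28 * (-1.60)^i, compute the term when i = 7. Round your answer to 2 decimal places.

S_7 = -1.28 * (-1.6)^7 ≈ -1.28 * -26.8435 ≈ 34.36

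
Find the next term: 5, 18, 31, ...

Differences: 18 - 5 = 13
This is an arithmetic sequence with common difference d = 13.
Next term = 31 + 13 = 44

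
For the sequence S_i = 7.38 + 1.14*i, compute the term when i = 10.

S_10 = 7.38 + 1.14*10 = 7.38 + 11.4 = 18.78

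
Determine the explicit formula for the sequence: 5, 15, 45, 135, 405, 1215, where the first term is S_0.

Check ratios: 15 / 5 = 3.0
Common ratio r = 3.
First term a = 5.
Formula: S_i = 5 * 3^i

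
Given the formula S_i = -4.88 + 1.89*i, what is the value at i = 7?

S_7 = -4.88 + 1.89*7 = -4.88 + 13.23 = 8.35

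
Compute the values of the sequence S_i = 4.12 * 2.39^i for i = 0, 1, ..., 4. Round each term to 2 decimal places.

This is a geometric sequence.
i=0: S_0 = 4.12 * 2.39^0 = 4.12
i=1: S_1 = 4.12 * 2.39^1 ≈ 9.85
i=2: S_2 = 4.12 * 2.39^2 ≈ 23.53
i=3: S_3 = 4.12 * 2.39^3 ≈ 56.25
i=4: S_4 = 4.12 * 2.39^4 ≈ 134.43
The first 5 terms are: [4.12, 9.85, 23.53, 56.25, 134.43]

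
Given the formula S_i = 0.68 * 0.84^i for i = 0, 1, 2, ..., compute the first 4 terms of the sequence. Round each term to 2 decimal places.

This is a geometric sequence.
i=0: S_0 = 0.68 * 0.84^0 = 0.68
i=1: S_1 = 0.68 * 0.84^1 ≈ 0.57
i=2: S_2 = 0.68 * 0.84^2 ≈ 0.48
i=3: S_3 = 0.68 * 0.84^3 ≈ 0.4
The first 4 terms are: [0.68, 0.57, 0.48, 0.4]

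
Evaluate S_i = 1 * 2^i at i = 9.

S_9 = 1 * 2^9 = 1 * 512 = 512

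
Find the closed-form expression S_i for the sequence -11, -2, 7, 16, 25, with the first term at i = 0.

Check differences: -2 - -11 = 9
7 - -2 = 9
Common difference d = 9.
First term a = -11.
Formula: S_i = -11 + 9*i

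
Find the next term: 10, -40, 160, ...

Ratios: -40 / 10 = -4.0
This is a geometric sequence with common ratio r = -4.
Next term = 160 * -4 = -640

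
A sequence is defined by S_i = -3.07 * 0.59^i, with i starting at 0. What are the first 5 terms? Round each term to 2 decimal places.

This is a geometric sequence.
i=0: S_0 = -3.07 * 0.59^0 = -3.07
i=1: S_1 = -3.07 * 0.59^1 ≈ -1.81
i=2: S_2 = -3.07 * 0.59^2 ≈ -1.07
i=3: S_3 = -3.07 * 0.59^3 ≈ -0.63
i=4: S_4 = -3.07 * 0.59^4 ≈ -0.37
The first 5 terms are: [-3.07, -1.81, -1.07, -0.63, -0.37]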